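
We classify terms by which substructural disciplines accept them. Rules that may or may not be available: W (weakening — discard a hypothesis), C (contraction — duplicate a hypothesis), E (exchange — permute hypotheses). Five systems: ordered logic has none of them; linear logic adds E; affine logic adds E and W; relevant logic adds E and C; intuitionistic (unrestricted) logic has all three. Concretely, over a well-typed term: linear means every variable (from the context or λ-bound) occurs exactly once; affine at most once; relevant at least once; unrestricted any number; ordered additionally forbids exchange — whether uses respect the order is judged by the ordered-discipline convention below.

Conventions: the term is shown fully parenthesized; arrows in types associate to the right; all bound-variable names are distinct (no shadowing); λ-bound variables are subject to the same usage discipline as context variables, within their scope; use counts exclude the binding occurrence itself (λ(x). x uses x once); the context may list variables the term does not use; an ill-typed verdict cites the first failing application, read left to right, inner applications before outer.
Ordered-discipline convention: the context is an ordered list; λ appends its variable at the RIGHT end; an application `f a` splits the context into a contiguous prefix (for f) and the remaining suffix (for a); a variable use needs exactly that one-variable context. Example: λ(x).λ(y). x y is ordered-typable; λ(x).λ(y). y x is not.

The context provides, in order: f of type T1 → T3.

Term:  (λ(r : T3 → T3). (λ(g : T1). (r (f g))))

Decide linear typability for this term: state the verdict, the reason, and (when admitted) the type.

yes — exactly-once usage across f, r, g; term : (T3 → T3) → T1 → T3
use counts: f: 1×; r [bound]: 1×; g [bound]: 1×
uses in reading order: r, f, g
typing: ✓ — (T3 → T3) → T1 → T3
per-discipline verdicts: ordered ✗ · linear ✓ · affine ✓ · relevant ✓ · unrestricted ✓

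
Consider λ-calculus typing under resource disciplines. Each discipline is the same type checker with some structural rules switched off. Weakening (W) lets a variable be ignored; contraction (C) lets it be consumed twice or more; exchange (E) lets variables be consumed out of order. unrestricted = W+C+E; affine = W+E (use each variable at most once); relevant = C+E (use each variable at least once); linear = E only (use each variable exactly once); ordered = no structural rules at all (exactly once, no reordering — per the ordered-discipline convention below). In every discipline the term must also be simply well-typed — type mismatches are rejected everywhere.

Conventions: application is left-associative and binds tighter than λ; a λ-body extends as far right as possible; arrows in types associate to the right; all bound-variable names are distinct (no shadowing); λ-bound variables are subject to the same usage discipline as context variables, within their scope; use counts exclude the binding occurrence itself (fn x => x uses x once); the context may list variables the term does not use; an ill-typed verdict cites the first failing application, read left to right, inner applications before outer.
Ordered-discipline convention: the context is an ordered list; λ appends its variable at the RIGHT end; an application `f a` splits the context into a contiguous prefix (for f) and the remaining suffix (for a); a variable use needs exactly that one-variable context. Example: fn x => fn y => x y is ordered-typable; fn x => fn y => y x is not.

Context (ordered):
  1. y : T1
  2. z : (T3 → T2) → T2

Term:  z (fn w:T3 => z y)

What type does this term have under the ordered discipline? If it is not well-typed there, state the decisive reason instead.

not well-typed under ordered — a type mismatch blocks all five
use counts: y: 1, z: 2, w (bound): 0
left-to-right use order: z, z, y
typing: ill-typed: argument of type T1 where T3 → T2 is required
summary: ordered ✗; linear ✗; affine ✗; relevant ✗; unrestricted ✗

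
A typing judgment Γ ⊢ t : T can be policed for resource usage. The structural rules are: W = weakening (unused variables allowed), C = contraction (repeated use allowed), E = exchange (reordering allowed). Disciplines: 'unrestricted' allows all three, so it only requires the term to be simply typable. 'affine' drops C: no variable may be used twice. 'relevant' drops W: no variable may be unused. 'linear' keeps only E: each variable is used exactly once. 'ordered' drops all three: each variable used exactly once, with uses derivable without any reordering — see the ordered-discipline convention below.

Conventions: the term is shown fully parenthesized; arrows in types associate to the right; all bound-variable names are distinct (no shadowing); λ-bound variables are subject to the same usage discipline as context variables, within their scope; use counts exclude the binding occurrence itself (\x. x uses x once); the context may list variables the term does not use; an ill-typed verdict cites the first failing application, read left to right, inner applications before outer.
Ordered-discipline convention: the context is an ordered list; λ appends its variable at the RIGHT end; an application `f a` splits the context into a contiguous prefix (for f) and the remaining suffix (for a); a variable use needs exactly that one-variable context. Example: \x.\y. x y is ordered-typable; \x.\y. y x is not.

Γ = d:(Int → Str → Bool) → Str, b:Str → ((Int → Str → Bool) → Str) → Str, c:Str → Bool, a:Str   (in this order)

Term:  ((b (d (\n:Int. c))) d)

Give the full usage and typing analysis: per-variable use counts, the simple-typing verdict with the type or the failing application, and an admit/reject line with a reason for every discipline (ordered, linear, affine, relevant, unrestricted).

counts: d ×2, b ×1, c ×1, a ×0, n [bound] ×0
use order (left to right): b, d, c, d
typing: well-typed — term : Str
ordered: ✗ — uses contraction: d ×2; unused: a, n — weakening required
linear: ✗ — uses contraction: d ×2; unused: a, n — weakening required
affine: ✗ — uses contraction: d ×2
relevant: ✗ — unused: a, n — weakening required
unrestricted: ✓ — type-checks (Str) and nothing is barred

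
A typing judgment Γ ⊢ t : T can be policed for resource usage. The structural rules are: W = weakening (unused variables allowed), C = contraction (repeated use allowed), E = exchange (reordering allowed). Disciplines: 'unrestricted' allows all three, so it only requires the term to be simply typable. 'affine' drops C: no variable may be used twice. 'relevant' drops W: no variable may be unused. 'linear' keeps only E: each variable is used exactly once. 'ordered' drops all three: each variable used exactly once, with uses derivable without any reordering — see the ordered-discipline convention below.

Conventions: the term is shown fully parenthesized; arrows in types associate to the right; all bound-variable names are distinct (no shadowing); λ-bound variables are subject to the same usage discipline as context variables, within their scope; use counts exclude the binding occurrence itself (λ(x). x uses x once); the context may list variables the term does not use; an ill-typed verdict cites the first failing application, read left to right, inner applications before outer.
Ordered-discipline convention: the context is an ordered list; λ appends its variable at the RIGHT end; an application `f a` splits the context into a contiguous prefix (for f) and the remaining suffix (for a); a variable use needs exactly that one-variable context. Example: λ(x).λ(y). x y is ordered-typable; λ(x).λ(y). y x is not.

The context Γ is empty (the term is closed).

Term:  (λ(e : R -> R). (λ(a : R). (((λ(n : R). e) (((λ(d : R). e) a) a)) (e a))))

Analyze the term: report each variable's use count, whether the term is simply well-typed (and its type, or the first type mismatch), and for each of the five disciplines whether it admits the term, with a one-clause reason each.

variable uses: e (λ-bound): 3, a (λ-bound): 3, n (λ-bound): 0, d (λ-bound): 0
left-to-right use order: e, e, a, a, e, a
typing: ✓ — (R -> R) -> R -> R
ordered: ✗ — needs contraction — e ×3, a ×3; n, d never used (weakening)
linear: ✗ — needs contraction — e ×3, a ×3; n, d never used (weakening)
affine: ✗ — needs contraction — e ×3, a ×3
relevant: ✗ — n, d never used (weakening)
unrestricted: ✓ — well-typed at (R -> R) -> R -> R; no restrictions here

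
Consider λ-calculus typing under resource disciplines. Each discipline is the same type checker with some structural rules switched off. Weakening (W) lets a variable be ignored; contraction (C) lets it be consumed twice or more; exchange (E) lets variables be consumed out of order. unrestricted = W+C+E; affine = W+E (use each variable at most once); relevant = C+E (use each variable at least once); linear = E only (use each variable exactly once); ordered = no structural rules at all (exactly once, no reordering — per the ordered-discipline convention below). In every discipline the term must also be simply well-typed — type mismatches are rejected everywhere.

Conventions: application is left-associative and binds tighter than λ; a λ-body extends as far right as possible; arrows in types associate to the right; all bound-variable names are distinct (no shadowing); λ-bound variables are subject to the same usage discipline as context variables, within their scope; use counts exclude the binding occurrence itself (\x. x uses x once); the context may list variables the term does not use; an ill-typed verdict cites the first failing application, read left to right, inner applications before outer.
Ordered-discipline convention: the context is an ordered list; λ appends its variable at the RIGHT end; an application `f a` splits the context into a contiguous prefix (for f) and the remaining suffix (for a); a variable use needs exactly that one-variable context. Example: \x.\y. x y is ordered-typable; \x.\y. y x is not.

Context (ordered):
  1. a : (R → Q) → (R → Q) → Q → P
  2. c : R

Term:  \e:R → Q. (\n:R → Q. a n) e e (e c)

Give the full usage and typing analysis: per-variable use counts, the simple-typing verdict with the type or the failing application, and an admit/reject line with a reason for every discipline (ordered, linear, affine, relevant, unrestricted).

variable uses: a ×1, c ×1, e (λ-bound) ×3, n (λ-bound) ×1
order of uses: a, n, e, e, e, c
typing: the term checks, with type (R → Q) → P
ordered: ✗, uses contraction: e ×3
linear: ✗, uses contraction: e ×3
affine: ✗, uses contraction: e ×3
relevant: ✓, none of a, c, e, n goes unused
unrestricted: ✓, well-typed at (R → Q) → P; no restrictions here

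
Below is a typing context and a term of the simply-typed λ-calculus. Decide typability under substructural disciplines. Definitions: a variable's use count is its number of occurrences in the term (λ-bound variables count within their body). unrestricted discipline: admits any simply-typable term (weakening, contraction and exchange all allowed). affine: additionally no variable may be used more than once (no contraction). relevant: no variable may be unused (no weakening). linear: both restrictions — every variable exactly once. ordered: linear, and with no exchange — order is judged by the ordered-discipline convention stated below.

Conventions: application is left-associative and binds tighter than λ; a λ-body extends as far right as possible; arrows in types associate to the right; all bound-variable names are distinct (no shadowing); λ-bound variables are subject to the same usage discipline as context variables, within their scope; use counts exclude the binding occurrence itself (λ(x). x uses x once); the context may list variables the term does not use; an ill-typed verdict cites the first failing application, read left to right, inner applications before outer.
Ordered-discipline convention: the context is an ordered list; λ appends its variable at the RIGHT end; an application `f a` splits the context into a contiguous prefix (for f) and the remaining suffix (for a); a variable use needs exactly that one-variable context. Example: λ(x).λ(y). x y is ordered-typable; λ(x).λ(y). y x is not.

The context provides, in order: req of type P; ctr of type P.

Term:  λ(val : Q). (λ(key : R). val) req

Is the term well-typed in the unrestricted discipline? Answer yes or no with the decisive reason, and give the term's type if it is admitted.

no — not simply typable
counts: req: 1×, ctr: 0×, val [bound]: 1×, key [bound]: 0×
use order (left to right): val, req
typing: ill-typed: a function awaiting R gets P
across the five disciplines: ordered ✗; linear ✗; affine ✗; relevant ✗; unrestricted ✗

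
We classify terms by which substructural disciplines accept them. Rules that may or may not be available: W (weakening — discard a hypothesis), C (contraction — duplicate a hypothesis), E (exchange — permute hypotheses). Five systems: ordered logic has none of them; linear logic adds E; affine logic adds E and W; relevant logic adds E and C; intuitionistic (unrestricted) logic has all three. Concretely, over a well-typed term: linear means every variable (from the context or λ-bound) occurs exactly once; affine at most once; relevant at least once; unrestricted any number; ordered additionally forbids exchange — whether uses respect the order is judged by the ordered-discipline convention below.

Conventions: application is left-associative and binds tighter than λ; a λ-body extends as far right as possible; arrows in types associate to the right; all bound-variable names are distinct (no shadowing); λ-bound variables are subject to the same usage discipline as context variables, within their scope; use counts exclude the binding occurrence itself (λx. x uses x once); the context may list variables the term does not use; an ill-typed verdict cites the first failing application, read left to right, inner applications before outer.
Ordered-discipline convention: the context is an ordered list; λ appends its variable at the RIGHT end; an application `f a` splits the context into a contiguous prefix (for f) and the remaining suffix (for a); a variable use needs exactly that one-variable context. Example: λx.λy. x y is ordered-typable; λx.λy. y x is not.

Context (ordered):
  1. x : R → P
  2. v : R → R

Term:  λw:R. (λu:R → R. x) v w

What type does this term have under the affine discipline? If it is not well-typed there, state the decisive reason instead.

term : R → P
usage: x: 1×, v: 1×, w (bound): 1×, u (bound): 0×
left-to-right use order: x, v, w
typing: well-typed at R → P
summary: ordered ✗; linear ✗; affine ✓; relevant ✗; unrestricted ✓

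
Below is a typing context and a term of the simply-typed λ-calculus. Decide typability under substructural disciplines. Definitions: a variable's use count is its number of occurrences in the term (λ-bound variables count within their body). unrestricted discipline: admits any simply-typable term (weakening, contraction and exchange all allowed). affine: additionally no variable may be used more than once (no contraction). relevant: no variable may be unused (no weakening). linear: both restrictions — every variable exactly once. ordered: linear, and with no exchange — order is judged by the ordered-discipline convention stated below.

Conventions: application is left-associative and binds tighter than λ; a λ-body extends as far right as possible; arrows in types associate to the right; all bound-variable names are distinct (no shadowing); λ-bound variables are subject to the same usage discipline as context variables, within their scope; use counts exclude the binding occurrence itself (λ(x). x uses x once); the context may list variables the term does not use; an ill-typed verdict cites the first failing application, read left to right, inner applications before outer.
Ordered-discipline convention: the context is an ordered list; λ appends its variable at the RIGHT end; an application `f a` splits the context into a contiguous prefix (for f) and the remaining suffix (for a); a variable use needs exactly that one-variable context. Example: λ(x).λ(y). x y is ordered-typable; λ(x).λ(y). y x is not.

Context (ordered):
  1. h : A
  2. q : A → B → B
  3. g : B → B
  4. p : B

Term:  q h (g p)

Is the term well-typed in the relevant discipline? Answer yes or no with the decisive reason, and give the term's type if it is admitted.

yes — at least one use each (h, q, g, p); term : B
use counts: h ×1; q ×1; g ×1; p ×1
order of uses: q, h, g, p
typing: well-typed — term : B
per-discipline verdicts: ordered ✗; linear ✓; affine ✓; relevant ✓; unrestricted ✓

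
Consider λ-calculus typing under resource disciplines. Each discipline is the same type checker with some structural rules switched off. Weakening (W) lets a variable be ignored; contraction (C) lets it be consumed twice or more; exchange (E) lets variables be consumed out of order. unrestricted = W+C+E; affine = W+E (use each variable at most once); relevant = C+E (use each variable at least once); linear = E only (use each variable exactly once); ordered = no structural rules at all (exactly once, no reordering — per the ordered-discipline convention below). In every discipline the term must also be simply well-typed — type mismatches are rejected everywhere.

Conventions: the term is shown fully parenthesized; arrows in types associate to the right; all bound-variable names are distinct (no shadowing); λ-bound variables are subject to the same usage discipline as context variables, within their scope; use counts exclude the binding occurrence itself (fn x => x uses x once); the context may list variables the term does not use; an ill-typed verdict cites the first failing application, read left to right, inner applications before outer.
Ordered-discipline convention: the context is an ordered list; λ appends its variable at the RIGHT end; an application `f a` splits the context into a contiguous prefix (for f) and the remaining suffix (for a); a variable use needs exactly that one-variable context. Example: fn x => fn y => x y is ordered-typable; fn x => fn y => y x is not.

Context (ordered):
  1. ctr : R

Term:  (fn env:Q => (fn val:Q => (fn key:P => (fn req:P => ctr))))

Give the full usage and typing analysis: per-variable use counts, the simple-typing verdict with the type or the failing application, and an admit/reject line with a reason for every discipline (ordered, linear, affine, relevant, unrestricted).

counts: ctr: 1, env (bound): 0, val (bound): 0, key (bound): 0, req (bound): 0
use order (left to right): ctr
typing: well-typed — term : Q → Q → P → P → R
ordered: ✗ — needs weakening: env, val, key, req unused
linear: ✗ — needs weakening: env, val, key, req unused
affine: ✓ — no duplicate uses among ctr, env, val, key, req
relevant: ✗ — needs weakening: env, val, key, req unused
unrestricted: ✓ — well-typed at Q → Q → P → P → R; no restrictions here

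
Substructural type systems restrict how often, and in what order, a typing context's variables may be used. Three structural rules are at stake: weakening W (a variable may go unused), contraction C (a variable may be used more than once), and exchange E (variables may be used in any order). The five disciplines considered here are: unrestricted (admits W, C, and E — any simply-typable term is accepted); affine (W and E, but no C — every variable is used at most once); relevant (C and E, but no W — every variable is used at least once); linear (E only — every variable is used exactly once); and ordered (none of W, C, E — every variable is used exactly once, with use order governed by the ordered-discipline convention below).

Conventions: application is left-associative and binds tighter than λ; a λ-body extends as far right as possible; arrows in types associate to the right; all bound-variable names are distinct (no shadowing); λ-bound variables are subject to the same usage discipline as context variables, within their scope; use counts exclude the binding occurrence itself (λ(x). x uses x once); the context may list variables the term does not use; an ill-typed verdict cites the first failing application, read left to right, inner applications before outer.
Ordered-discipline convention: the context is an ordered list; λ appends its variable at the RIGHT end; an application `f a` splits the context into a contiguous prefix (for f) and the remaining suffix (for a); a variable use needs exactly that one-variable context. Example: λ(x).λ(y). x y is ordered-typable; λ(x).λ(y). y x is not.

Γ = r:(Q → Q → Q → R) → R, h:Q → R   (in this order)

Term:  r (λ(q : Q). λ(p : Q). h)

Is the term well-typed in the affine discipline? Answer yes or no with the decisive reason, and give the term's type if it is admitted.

yes — no duplicate uses among r, h, q, p; term : R
variable uses: r=1; h=1; q [bound]=0; p [bound]=0
uses in reading order: r, h
typing: ✓ — R
all disciplines: ordered ✗, linear ✗, affine ✓, relevant ✗, unrestricted ✓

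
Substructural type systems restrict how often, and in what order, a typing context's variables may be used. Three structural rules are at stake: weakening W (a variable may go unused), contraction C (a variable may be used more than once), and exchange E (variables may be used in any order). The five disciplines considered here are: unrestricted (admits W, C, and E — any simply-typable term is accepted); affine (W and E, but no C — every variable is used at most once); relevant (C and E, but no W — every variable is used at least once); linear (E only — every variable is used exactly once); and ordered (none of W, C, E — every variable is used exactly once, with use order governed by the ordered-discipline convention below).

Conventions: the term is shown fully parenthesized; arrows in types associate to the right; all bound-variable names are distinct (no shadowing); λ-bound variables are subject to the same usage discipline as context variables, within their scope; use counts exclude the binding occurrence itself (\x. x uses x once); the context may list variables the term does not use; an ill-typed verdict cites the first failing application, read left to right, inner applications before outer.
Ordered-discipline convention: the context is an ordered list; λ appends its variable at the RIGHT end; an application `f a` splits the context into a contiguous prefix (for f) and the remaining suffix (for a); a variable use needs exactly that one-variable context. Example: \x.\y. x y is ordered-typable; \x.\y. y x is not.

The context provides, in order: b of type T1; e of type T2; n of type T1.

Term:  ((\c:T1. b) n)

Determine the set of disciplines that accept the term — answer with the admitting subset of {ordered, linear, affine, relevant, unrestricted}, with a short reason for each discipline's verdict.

accepted by: affine, unrestricted
variable uses: b: 1×; e: 0×; n: 1×; c (bound): 0×
use order (left to right): b, n
typing: well-typed — term : T1
ordered ✗ (unused: e, c — weakening required)
linear ✗ (unused: e, c — weakening required)
affine ✓ (none of b, e, n, c used more than once)
relevant ✗ (unused: e, c — weakening required)
unrestricted ✓ (typability at T1 is all that's needed)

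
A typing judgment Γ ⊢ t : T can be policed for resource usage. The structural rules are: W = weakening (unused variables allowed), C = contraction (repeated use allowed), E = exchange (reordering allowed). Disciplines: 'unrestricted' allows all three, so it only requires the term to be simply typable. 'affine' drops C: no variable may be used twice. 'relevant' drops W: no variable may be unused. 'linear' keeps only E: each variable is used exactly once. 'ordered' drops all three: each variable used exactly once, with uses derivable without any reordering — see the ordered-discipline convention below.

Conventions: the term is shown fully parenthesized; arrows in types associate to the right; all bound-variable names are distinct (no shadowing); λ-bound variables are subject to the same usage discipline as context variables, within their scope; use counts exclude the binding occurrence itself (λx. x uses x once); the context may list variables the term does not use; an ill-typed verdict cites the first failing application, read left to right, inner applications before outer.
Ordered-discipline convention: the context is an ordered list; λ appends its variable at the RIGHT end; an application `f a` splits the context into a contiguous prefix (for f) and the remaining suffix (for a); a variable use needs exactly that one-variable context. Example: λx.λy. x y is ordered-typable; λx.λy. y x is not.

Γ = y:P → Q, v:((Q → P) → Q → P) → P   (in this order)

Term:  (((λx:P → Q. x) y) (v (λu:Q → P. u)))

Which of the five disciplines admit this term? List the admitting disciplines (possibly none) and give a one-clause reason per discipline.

accepted by: ordered, linear, affine, relevant, unrestricted
counts: y: 1, v: 1, x (bound): 1, u (bound): 1
left-to-right use order: x, y, v, u
typing: ✓ — Q
ordered ✓ (y, v, x, u: once each, no exchange needed)
linear ✓ (y, v, x, u: one use apiece)
affine ✓ (no duplicate uses among y, v, x, u)
relevant ✓ (none of y, v, x, u goes unused)
unrestricted ✓ (simply typable at Q; W, C, E all held)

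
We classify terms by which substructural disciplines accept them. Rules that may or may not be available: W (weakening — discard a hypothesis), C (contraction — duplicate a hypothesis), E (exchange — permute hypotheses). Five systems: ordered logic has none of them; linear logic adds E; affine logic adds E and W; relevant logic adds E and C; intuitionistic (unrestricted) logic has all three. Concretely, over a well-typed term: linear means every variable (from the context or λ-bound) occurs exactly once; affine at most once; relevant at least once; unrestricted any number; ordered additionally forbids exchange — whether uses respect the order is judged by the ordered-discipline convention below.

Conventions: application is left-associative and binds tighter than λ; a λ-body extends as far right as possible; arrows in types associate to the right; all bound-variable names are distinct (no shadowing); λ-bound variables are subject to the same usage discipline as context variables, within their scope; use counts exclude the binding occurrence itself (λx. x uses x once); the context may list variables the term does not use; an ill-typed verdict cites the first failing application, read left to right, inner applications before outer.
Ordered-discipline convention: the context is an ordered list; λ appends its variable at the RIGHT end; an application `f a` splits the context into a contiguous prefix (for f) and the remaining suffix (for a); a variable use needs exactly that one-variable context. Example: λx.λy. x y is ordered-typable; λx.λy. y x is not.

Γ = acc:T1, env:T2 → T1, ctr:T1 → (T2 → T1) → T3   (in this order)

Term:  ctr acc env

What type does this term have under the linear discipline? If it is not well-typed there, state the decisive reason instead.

term : T3
variable uses: acc: 1; env: 1; ctr: 1
order of uses: ctr, acc, env
typing: the term checks, with type T3
all disciplines: ordered ✗, linear ✓, affine ✓, relevant ✓, unrestricted ✓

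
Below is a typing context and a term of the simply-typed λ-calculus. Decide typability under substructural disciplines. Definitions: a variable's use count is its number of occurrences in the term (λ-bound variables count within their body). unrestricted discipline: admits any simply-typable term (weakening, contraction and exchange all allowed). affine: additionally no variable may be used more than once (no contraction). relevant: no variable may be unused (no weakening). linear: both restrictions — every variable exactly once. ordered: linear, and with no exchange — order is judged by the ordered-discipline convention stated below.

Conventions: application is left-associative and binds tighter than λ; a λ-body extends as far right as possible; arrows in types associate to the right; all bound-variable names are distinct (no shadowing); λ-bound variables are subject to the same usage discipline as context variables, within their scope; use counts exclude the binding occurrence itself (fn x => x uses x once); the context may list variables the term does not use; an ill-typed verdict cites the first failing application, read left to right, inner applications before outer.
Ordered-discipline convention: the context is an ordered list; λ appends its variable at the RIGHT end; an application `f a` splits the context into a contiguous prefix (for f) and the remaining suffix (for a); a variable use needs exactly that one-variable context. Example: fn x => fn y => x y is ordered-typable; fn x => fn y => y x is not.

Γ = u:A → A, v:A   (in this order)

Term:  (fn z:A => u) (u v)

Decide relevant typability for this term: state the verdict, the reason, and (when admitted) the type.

no — z never used (weakening)
usage: u ×2, v ×1, z (bound) ×0
left-to-right use order: u, u, v
typing: ✓ — A → A
across the five disciplines: ordered ✗; linear ✗; affine ✗; relevant ✗; unrestricted ✓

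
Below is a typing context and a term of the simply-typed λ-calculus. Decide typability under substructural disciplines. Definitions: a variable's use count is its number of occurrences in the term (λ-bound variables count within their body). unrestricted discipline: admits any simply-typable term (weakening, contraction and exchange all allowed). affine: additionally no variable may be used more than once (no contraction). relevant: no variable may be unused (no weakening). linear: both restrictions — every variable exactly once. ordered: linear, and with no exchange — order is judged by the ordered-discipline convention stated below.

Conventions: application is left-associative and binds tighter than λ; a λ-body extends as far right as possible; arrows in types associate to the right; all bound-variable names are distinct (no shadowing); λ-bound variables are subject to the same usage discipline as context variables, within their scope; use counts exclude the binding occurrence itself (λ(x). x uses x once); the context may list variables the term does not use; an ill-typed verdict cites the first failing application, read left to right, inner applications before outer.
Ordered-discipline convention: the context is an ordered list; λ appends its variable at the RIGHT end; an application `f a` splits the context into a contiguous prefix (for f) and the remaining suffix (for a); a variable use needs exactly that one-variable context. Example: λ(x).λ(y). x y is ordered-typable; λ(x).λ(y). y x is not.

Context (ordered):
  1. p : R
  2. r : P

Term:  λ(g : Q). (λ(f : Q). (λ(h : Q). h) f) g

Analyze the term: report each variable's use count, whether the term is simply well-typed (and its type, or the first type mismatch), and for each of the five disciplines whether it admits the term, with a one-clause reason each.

counts: p=0; r=0; g [bound]=1; f [bound]=1; h [bound]=1
use order (left to right): h, f, g
typing: the term checks, with type Q -> Q
ordered ✗ (p, r never used (weakening))
linear ✗ (p, r never used (weakening))
affine ✓ (at most one use each (p, r, g, f, h))
relevant ✗ (p, r never used (weakening))
unrestricted ✓ (simply typable at Q -> Q; W, C, E all held)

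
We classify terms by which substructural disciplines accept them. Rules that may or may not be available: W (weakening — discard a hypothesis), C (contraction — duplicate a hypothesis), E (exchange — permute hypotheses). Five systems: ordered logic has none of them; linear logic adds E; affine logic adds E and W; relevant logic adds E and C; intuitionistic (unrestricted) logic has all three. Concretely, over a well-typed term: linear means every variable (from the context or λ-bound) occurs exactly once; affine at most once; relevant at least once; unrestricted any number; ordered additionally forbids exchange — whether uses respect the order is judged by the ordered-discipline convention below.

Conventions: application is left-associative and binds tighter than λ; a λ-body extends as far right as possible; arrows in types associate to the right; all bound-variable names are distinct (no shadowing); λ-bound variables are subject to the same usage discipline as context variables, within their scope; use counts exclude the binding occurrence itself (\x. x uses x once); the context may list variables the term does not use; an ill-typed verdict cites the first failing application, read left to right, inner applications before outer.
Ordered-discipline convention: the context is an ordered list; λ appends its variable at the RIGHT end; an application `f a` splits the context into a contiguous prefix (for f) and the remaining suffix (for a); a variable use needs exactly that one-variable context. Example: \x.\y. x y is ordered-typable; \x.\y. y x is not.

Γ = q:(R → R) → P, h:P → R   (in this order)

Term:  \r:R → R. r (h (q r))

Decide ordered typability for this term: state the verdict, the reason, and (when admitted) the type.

no — r ×2 used more than once (contraction)
counts: q ×1, h ×1, r (bound) ×2
uses in reading order: r, h, q, r
typing: the term checks, with type (R → R) → R
across the five disciplines: ordered ✗; linear ✗; affine ✗; relevant ✓; unrestricted ✓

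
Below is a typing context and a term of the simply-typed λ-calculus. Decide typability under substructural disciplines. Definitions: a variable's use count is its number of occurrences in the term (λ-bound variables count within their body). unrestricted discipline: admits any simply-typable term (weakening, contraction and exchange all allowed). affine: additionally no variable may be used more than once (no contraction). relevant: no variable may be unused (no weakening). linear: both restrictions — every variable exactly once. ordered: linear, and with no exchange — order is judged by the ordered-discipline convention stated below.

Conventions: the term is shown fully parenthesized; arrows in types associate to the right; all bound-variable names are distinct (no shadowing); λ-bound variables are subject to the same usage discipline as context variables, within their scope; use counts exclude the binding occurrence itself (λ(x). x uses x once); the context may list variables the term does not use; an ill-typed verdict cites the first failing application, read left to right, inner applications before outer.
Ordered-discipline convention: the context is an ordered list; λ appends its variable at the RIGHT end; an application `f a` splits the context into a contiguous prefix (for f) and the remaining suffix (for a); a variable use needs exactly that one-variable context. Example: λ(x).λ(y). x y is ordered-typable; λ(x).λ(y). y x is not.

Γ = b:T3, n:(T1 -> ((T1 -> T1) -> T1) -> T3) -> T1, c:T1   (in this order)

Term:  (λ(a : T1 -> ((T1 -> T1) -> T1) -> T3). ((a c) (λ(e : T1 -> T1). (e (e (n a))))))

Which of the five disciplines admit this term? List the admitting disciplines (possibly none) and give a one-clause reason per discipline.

accepted by: unrestricted
usage: b ×0, n ×1, c ×1, a (λ-bound) ×2, e (λ-bound) ×2
order of uses: a, c, e, e, n, a
typing: the term checks, with type (T1 -> ((T1 -> T1) -> T1) -> T3) -> T3
ordered: ✗, a ×2, e ×2 used more than once (contraction); b left unused
linear: ✗, a ×2, e ×2 used more than once (contraction); b left unused
affine: ✗, a ×2, e ×2 used more than once (contraction)
relevant: ✗, b left unused
unrestricted: ✓, type-checks ((T1 -> ((T1 -> T1) -> T1) -> T3) -> T3) and nothing is barred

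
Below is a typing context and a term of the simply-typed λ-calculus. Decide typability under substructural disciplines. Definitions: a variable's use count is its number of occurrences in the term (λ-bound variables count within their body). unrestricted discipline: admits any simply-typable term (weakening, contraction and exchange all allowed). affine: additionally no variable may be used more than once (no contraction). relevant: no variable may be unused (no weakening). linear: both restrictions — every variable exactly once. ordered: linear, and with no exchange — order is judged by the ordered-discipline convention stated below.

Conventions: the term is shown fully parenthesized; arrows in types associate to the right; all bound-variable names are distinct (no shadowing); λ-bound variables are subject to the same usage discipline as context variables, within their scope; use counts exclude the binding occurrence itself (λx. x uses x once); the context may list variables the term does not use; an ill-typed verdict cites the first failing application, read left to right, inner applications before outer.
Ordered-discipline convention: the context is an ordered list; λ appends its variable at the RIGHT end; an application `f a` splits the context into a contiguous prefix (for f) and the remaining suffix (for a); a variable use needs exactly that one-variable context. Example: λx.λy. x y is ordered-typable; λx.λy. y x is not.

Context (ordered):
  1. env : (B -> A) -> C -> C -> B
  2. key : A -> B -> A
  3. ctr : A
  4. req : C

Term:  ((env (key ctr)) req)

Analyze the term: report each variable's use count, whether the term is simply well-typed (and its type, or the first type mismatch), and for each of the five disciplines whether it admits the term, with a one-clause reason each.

counts: env: 1; key: 1; ctr: 1; req: 1
order of uses: env, key, ctr, req
typing: well-typed at C -> B
ordered: ✓, env, key, ctr, req: once each, no exchange needed
linear: ✓, each of env, key, ctr, req used exactly once
affine: ✓, no duplicate uses among env, key, ctr, req
relevant: ✓, none of env, key, ctr, req goes unused
unrestricted: ✓, simply typable at C -> B; W, C, E all held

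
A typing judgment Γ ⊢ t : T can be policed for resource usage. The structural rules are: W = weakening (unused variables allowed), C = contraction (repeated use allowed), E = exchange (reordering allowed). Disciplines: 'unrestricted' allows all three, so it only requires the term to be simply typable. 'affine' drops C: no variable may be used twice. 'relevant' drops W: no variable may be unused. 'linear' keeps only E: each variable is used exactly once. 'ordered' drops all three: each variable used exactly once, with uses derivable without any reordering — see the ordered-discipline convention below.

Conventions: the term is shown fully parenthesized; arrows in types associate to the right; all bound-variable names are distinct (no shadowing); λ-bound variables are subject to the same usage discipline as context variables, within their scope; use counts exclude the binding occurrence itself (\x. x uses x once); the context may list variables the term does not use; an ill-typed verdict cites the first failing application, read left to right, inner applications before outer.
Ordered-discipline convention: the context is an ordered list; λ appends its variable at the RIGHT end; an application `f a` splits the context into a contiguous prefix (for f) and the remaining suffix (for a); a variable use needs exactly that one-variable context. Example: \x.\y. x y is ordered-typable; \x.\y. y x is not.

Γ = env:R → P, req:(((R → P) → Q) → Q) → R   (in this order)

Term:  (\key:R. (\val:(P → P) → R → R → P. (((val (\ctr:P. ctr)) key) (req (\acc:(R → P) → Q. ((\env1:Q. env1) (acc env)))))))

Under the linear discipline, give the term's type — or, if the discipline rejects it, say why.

term : R → ((P → P) → R → R → P) → P
counts: env: 1, req: 1, key (bound): 1, val (bound): 1, ctr (bound): 1, acc (bound): 1, env1 (bound): 1
order of uses: val, ctr, key, req, env1, acc, env
typing: well-typed at R → ((P → P) → R → R → P) → P
per-discipline verdicts: ordered ✗, linear ✓, affine ✓, relevant ✓, unrestricted ✓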